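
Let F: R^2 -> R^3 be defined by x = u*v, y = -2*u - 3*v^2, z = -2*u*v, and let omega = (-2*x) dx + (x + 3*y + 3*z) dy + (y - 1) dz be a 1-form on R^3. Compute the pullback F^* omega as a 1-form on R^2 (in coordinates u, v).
F^* omega = (-2*u*v^2 + 14*u*v + 12*u + 6*v^3 + 18*v^2 + 2*v) du + (-2*u^2*v + 4*u^2 + 36*u*v^2 + 36*u*v + 2*u + 54*v^3) dv

Using F^*(f dg) = (f ∘ F) d(g ∘ F), substitute each coordinate x_i by F_i(u, v) in f_i, and replace dx_i by d F_i = (∂F_i/∂u) du + (∂F_i/∂v) dv.
  For the x component: f_1(F) = -2*u*v; d F_1 = (v) du + (u) dv
  For the y component: f_2(F) = -5*u*v - 6*u - 9*v^2; d F_2 = (-2) du + (-6*v) dv
  For the z component: f_3(F) = -2*u - 3*v^2 - 1; d F_3 = (-2*v) du + (-2*u) dv
Combining and collecting du, dv coefficients:
  coeff of du: -2*u*v^2 + 14*u*v + 12*u + 6*v^3 + 18*v^2 + 2*v
  coeff of dv: -2*u^2*v + 4*u^2 + 36*u*v^2 + 36*u*v + 2*u + 54*v^3
F^* omega = (-2*u*v^2 + 14*u*v + 12*u + 6*v^3 + 18*v^2 + 2*v) du + (-2*u^2*v + 4*u^2 + 36*u*v^2 + 36*u*v + 2*u + 54*v^3) dv.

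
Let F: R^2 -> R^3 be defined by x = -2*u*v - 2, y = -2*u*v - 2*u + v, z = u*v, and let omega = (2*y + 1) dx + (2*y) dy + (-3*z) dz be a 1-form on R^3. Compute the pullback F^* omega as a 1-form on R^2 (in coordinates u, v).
F^* omega = (13*u*v^2 + 24*u*v + 8*u - 8*v^2 - 6*v) du + (13*u^2*v + 16*u^2 - 12*u*v - 6*u + 2*v) dv

Using F^*(f dg) = (f ∘ F) d(g ∘ F), substitute each coordinate x_i by F_i(u, v) in f_i, and replace dx_i by d F_i = (∂F_i/∂u) du + (∂F_i/∂v) dv.
  For the x component: f_1(F) = -4*u*v - 4*u + 2*v + 1; d F_1 = (-2*v) du + (-2*u) dv
  For the y component: f_2(F) = -4*u*v - 4*u + 2*v; d F_2 = (-2*v - 2) du + (1 - 2*u) dv
  For the z component: f_3(F) = -3*u*v; d F_3 = (v) du + (u) dv
Combining and collecting du, dv coefficients:
  coeff of du: 13*u*v^2 + 24*u*v + 8*u - 8*v^2 - 6*v
  coeff of dv: 13*u^2*v + 16*u^2 - 12*u*v - 6*u + 2*v
F^* omega = (13*u*v^2 + 24*u*v + 8*u - 8*v^2 - 6*v) du + (13*u^2*v + 16*u^2 - 12*u*v - 6*u + 2*v) dv.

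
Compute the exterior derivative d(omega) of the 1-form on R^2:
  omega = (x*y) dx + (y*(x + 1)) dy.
d(omega) = (-x + y) dx ∧ dy

For a 1-form omega = sum_i f_i dx_i, the exterior derivative is
  d(omega) = sum_{i < j} (∂f_j/∂x_i - ∂f_i/∂x_j) dx_i ∧ dx_j.
  coefficient of dx ∧ dy: ∂f_2/∂x - ∂f_1/∂y = ∂(y*(x + 1))/∂x - ∂(x*y)/∂y = -x + y
Assembling: d(omega) = (-x + y) dx ∧ dy.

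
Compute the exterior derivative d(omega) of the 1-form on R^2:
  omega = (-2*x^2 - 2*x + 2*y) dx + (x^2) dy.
d(omega) = (2*x - 2) dx ∧ dy

For a 1-form omega = sum_i f_i dx_i, the exterior derivative is
  d(omega) = sum_{i < j} (∂f_j/∂x_i - ∂f_i/∂x_j) dx_i ∧ dx_j.
  coefficient of dx ∧ dy: ∂f_2/∂x - ∂f_1/∂y = ∂(x^2)/∂x - ∂(-2*x^2 - 2*x + 2*y)/∂y = 2*x - 2
Assembling: d(omega) = (2*x - 2) dx ∧ dy.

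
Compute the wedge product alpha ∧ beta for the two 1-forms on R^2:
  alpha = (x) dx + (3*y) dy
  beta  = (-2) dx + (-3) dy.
alpha ∧ beta = (-3*x + 6*y) dx ∧ dy

Distribute the wedge, using dx_i ∧ dx_j = -dx_j ∧ dx_i and dx_i ∧ dx_i = 0. For each pair (i, j) with i < j, the coefficient of dx_i ∧ dx_j in alpha ∧ beta is (alpha_i * beta_j - alpha_j * beta_i). Collecting: alpha ∧ beta = (-3*x + 6*y) dx ∧ dy.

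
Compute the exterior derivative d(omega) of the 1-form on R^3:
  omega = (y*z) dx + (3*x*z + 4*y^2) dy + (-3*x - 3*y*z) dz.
d(omega) = (2*z) dx ∧ dy + (-y - 3) dx ∧ dz + (-3*x - 3*z) dy ∧ dz

For a 1-form omega = sum_i f_i dx_i, the exterior derivative is
  d(omega) = sum_{i < j} (∂f_j/∂x_i - ∂f_i/∂x_j) dx_i ∧ dx_j.
  coefficient of dx ∧ dy: ∂f_2/∂x - ∂f_1/∂y = ∂(3*x*z + 4*y^2)/∂x - ∂(y*z)/∂y = 2*z
  coefficient of dx ∧ dz: ∂f_3/∂x - ∂f_1/∂z = ∂(-3*x - 3*y*z)/∂x - ∂(y*z)/∂z = -y - 3
  coefficient of dy ∧ dz: ∂f_3/∂y - ∂f_2/∂z = ∂(-3*x - 3*y*z)/∂y - ∂(3*x*z + 4*y^2)/∂z = -3*x - 3*z
Assembling: d(omega) = (2*z) dx ∧ dy + (-y - 3) dx ∧ dz + (-3*x - 3*z) dy ∧ dz.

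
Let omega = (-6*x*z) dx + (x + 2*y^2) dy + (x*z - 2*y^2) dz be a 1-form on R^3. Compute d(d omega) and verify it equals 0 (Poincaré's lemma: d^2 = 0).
d(d omega) = 0

Step 1: d omega = sum_{i<j} (∂f_j/∂x_i - ∂f_i/∂x_j) dx_i ∧ dx_j:
  coeff of dx ∧ dy: 1
  coeff of dx ∧ dz: 6*x + z
  coeff of dy ∧ dz: -4*y
Step 2: Apply d again to each 2-form coefficient. The only possible 3-form in R^3 is dx ∧ dy ∧ dz, with coefficient
  ∂(coeff of dy∧dz)/∂x - ∂(coeff of dx∧dz)/∂y + ∂(coeff of dx∧dy)/∂z
  = ∂/∂x (-4*y) - ∂/∂y (6*x + z) + ∂/∂z (1).
Each of these terms simplifies to sums of mixed partials that cancel in pairs. The result is 0 (by equality of mixed partials for smooth functions — Schwarz / Clairaut).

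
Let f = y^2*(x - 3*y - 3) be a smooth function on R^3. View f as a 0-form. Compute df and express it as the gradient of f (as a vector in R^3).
df = (y^2) dx + (y*(2*x - 9*y - 6)) dy + (0) dz; grad f = (y^2, y*(2*x - 9*y - 6), 0)

For a 0-form f, d f = (∂f/∂x) dx + (∂f/∂y) dy + (∂f/∂z) dz. The components of the vector representation are exactly the entries of grad f in Cartesian coordinates:
  ∂f/∂x = y^2
  ∂f/∂y = y*(2*x - 9*y - 6)
  ∂f/∂z = 0.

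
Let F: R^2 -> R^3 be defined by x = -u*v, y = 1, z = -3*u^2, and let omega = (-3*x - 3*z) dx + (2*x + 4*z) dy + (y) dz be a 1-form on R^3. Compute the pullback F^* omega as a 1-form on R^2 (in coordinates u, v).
F^* omega = (3*u*(-3*u*v - v^2 - 2)) du + (3*u^2*(-3*u - v)) dv

Using F^*(f dg) = (f ∘ F) d(g ∘ F), substitute each coordinate x_i by F_i(u, v) in f_i, and replace dx_i by d F_i = (∂F_i/∂u) du + (∂F_i/∂v) dv.
  For the x component: f_1(F) = 3*u*(3*u + v); d F_1 = (-v) du + (-u) dv
  For the y component: f_2(F) = 2*u*(-6*u - v); d F_2 = (0) du + (0) dv
  For the z component: f_3(F) = 1; d F_3 = (-6*u) du + (0) dv
Combining and collecting du, dv coefficients:
  coeff of du: 3*u*(-3*u*v - v^2 - 2)
  coeff of dv: 3*u^2*(-3*u - v)
F^* omega = (3*u*(-3*u*v - v^2 - 2)) du + (3*u^2*(-3*u - v)) dv.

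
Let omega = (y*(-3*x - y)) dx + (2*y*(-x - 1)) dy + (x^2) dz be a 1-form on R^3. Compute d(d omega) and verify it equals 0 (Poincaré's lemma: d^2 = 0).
d(d omega) = 0

Step 1: d omega = sum_{i<j} (∂f_j/∂x_i - ∂f_i/∂x_j) dx_i ∧ dx_j:
  coeff of dx ∧ dy: 3*x
  coeff of dx ∧ dz: 2*x
  coeff of dy ∧ dz: 0
Step 2: Apply d again to each 2-form coefficient. The only possible 3-form in R^3 is dx ∧ dy ∧ dz, with coefficient
  ∂(coeff of dy∧dz)/∂x - ∂(coeff of dx∧dz)/∂y + ∂(coeff of dx∧dy)/∂z
  = ∂/∂x (0) - ∂/∂y (2*x) + ∂/∂z (3*x).
Each of these terms simplifies to sums of mixed partials that cancel in pairs. The result is 0 (by equality of mixed partials for smooth functions — Schwarz / Clairaut).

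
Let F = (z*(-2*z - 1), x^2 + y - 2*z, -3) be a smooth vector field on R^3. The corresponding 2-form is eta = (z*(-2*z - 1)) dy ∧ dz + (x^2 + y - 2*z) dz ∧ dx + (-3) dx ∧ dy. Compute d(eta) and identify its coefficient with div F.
d(eta) = (1) dx ∧ dy ∧ dz; div F = 1

For a 2-form in R^3 of the form above, applying d gives a 3-form with coefficient ∂P/∂x + ∂Q/∂y + ∂R/∂z:
  ∂P/∂x = 0
  ∂Q/∂y = 1
  ∂R/∂z = 0
Sum = 1, which is exactly div F.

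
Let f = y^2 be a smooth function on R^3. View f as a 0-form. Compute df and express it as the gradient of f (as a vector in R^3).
df = (0) dx + (2*y) dy + (0) dz; grad f = (0, 2*y, 0)

For a 0-form f, d f = (∂f/∂x) dx + (∂f/∂y) dy + (∂f/∂z) dz. The components of the vector representation are exactly the entries of grad f in Cartesian coordinates:
  ∂f/∂x = 0
  ∂f/∂y = 2*y
  ∂f/∂z = 0.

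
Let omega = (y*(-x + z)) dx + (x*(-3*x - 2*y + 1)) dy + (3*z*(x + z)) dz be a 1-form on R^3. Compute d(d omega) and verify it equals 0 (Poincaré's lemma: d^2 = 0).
d(d omega) = 0

Step 1: d omega = sum_{i<j} (∂f_j/∂x_i - ∂f_i/∂x_j) dx_i ∧ dx_j:
  coeff of dx ∧ dy: -5*x - 2*y - z + 1
  coeff of dx ∧ dz: -y + 3*z
  coeff of dy ∧ dz: 0
Step 2: Apply d again to each 2-form coefficient. The only possible 3-form in R^3 is dx ∧ dy ∧ dz, with coefficient
  ∂(coeff of dy∧dz)/∂x - ∂(coeff of dx∧dz)/∂y + ∂(coeff of dx∧dy)/∂z
  = ∂/∂x (0) - ∂/∂y (-y + 3*z) + ∂/∂z (-5*x - 2*y - z + 1).
Each of these terms simplifies to sums of mixed partials that cancel in pairs. The result is 0 (by equality of mixed partials for smooth functions — Schwarz / Clairaut).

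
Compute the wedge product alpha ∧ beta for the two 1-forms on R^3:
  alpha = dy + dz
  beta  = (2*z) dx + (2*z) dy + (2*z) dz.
alpha ∧ beta = (-2*z) dx ∧ dy + (-2*z) dx ∧ dz

Distribute the wedge, using dx_i ∧ dx_j = -dx_j ∧ dx_i and dx_i ∧ dx_i = 0. For each pair (i, j) with i < j, the coefficient of dx_i ∧ dx_j in alpha ∧ beta is (alpha_i * beta_j - alpha_j * beta_i). Collecting: alpha ∧ beta = (-2*z) dx ∧ dy + (-2*z) dx ∧ dz.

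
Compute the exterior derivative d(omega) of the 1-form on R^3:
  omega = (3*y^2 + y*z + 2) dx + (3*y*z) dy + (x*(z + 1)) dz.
d(omega) = (-6*y - z) dx ∧ dy + (-y + z + 1) dx ∧ dz + (-3*y) dy ∧ dz

For a 1-form omega = sum_i f_i dx_i, the exterior derivative is
  d(omega) = sum_{i < j} (∂f_j/∂x_i - ∂f_i/∂x_j) dx_i ∧ dx_j.
  coefficient of dx ∧ dy: ∂f_2/∂x - ∂f_1/∂y = ∂(3*y*z)/∂x - ∂(3*y^2 + y*z + 2)/∂y = -6*y - z
  coefficient of dx ∧ dz: ∂f_3/∂x - ∂f_1/∂z = ∂(x*(z + 1))/∂x - ∂(3*y^2 + y*z + 2)/∂z = -y + z + 1
  coefficient of dy ∧ dz: ∂f_3/∂y - ∂f_2/∂z = ∂(x*(z + 1))/∂y - ∂(3*y*z)/∂z = -3*y
Assembling: d(omega) = (-6*y - z) dx ∧ dy + (-y + z + 1) dx ∧ dz + (-3*y) dy ∧ dz.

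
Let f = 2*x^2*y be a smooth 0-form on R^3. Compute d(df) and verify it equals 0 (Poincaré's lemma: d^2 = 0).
d(df) = 0

Step 1: df = sum_i (∂f/∂x_i) dx_i = (4*x*y) dx + (2*x^2) dy + (0) dz.
Step 2: Apply d again. Using the 1-form formula, the coefficient of dx ∧ dy in d(df) is ∂^2 f/∂x ∂y - ∂^2 f/∂y ∂x = (4*x) - (4*x) = 0 (equality of mixed partials for smooth f).
Similarly for dx ∧ dz and dy ∧ dz — all coefficients vanish. So d(df) = 0.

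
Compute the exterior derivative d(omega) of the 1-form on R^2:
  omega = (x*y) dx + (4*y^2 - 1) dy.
d(omega) = (-x) dx ∧ dy

For a 1-form omega = sum_i f_i dx_i, the exterior derivative is
  d(omega) = sum_{i < j} (∂f_j/∂x_i - ∂f_i/∂x_j) dx_i ∧ dx_j.
  coefficient of dx ∧ dy: ∂f_2/∂x - ∂f_1/∂y = ∂(4*y^2 - 1)/∂x - ∂(x*y)/∂y = -x
Assembling: d(omega) = (-x) dx ∧ dy.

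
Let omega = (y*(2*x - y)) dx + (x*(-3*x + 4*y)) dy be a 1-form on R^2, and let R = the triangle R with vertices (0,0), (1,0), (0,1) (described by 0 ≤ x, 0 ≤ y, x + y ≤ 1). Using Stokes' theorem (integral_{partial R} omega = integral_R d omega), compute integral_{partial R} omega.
integral_(partial R) omega = -1/3

Stokes: integral_partial_R omega = integral_R d omega with d omega = (∂Q/∂x - ∂P/∂y) dx ∧ dy.
  ∂Q/∂x = -6*x + 4*y
  ∂P/∂y = 2*x - 2*y
  integrand = ∂Q/∂x - ∂P/∂y = -8*x + 6*y.
Integrating over R: integral_0^1 integral_0^{1-x} (-8*x + 6*y) dy dx = -1/3.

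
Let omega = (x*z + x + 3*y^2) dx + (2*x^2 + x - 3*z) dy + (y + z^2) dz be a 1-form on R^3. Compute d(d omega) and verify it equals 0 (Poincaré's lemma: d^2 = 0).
d(d omega) = 0

Step 1: d omega = sum_{i<j} (∂f_j/∂x_i - ∂f_i/∂x_j) dx_i ∧ dx_j:
  coeff of dx ∧ dy: 4*x - 6*y + 1
  coeff of dx ∧ dz: -x
  coeff of dy ∧ dz: 4
Step 2: Apply d again to each 2-form coefficient. The only possible 3-form in R^3 is dx ∧ dy ∧ dz, with coefficient
  ∂(coeff of dy∧dz)/∂x - ∂(coeff of dx∧dz)/∂y + ∂(coeff of dx∧dy)/∂z
  = ∂/∂x (4) - ∂/∂y (-x) + ∂/∂z (4*x - 6*y + 1).
Each of these terms simplifies to sums of mixed partials that cancel in pairs. The result is 0 (by equality of mixed partials for smooth functions — Schwarz / Clairaut).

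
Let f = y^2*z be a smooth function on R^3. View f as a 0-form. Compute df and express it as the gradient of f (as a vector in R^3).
df = (0) dx + (2*y*z) dy + (y^2) dz; grad f = (0, 2*y*z, y^2)

For a 0-form f, d f = (∂f/∂x) dx + (∂f/∂y) dy + (∂f/∂z) dz. The components of the vector representation are exactly the entries of grad f in Cartesian coordinates:
  ∂f/∂x = 0
  ∂f/∂y = 2*y*z
  ∂f/∂z = y^2.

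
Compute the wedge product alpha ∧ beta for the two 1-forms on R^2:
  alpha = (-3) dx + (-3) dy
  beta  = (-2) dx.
alpha ∧ beta = (-6) dx ∧ dy

Distribute the wedge, using dx_i ∧ dx_j = -dx_j ∧ dx_i and dx_i ∧ dx_i = 0. For each pair (i, j) with i < j, the coefficient of dx_i ∧ dx_j in alpha ∧ beta is (alpha_i * beta_j - alpha_j * beta_i). Collecting: alpha ∧ beta = (-6) dx ∧ dy.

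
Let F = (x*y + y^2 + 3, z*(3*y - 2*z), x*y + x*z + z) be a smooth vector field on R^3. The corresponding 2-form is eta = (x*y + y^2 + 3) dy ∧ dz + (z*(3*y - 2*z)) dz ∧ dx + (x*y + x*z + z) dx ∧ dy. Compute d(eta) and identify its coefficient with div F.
d(eta) = (x + y + 3*z + 1) dx ∧ dy ∧ dz; div F = x + y + 3*z + 1

For a 2-form in R^3 of the form above, applying d gives a 3-form with coefficient ∂P/∂x + ∂Q/∂y + ∂R/∂z:
  ∂P/∂x = y
  ∂Q/∂y = 3*z
  ∂R/∂z = x + 1
Sum = x + y + 3*z + 1, which is exactly div F.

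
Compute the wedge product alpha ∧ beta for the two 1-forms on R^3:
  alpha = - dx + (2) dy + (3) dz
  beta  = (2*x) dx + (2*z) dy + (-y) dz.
alpha ∧ beta = (-4*x - 2*z) dx ∧ dy + (-6*x + y) dx ∧ dz + (-2*y - 6*z) dy ∧ dz

Distribute the wedge, using dx_i ∧ dx_j = -dx_j ∧ dx_i and dx_i ∧ dx_i = 0. For each pair (i, j) with i < j, the coefficient of dx_i ∧ dx_j in alpha ∧ beta is (alpha_i * beta_j - alpha_j * beta_i). Collecting: alpha ∧ beta = (-4*x - 2*z) dx ∧ dy + (-6*x + y) dx ∧ dz + (-2*y - 6*z) dy ∧ dz.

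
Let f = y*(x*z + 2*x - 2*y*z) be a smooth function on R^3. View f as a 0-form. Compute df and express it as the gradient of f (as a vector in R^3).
df = (y*(z + 2)) dx + (x*z + 2*x - 4*y*z) dy + (y*(x - 2*y)) dz; grad f = (y*(z + 2), x*z + 2*x - 4*y*z, y*(x - 2*y))

For a 0-form f, d f = (∂f/∂x) dx + (∂f/∂y) dy + (∂f/∂z) dz. The components of the vector representation are exactly the entries of grad f in Cartesian coordinates:
  ∂f/∂x = y*(z + 2)
  ∂f/∂y = x*z + 2*x - 4*y*z
  ∂f/∂z = y*(x - 2*y).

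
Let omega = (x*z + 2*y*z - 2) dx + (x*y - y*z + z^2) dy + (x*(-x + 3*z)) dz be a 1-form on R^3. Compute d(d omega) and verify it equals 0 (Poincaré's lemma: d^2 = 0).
d(d omega) = 0

Step 1: d omega = sum_{i<j} (∂f_j/∂x_i - ∂f_i/∂x_j) dx_i ∧ dx_j:
  coeff of dx ∧ dy: y - 2*z
  coeff of dx ∧ dz: -3*x - 2*y + 3*z
  coeff of dy ∧ dz: y - 2*z
Step 2: Apply d again to each 2-form coefficient. The only possible 3-form in R^3 is dx ∧ dy ∧ dz, with coefficient
  ∂(coeff of dy∧dz)/∂x - ∂(coeff of dx∧dz)/∂y + ∂(coeff of dx∧dy)/∂z
  = ∂/∂x (y - 2*z) - ∂/∂y (-3*x - 2*y + 3*z) + ∂/∂z (y - 2*z).
Each of these terms simplifies to sums of mixed partials that cancel in pairs. The result is 0 (by equality of mixed partials for smooth functions — Schwarz / Clairaut).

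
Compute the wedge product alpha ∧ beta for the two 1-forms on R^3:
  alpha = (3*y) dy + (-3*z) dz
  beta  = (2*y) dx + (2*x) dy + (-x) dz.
alpha ∧ beta = (-6*y^2) dx ∧ dy + (3*x*(-y + 2*z)) dy ∧ dz + (6*y*z) dx ∧ dz

Distribute the wedge, using dx_i ∧ dx_j = -dx_j ∧ dx_i and dx_i ∧ dx_i = 0. For each pair (i, j) with i < j, the coefficient of dx_i ∧ dx_j in alpha ∧ beta is (alpha_i * beta_j - alpha_j * beta_i). Collecting: alpha ∧ beta = (-6*y^2) dx ∧ dy + (3*x*(-y + 2*z)) dy ∧ dz + (6*y*z) dx ∧ dz.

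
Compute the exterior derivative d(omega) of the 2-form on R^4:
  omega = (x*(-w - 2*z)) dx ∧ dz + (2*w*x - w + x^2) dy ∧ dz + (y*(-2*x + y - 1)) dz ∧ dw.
d(omega) = (-x - 2*y) dx ∧ dz ∧ dw + (2*w + 2*x) dx ∧ dy ∧ dz + (2*y - 2) dy ∧ dz ∧ dw

For a 2-form omega = sum_{i<j} g_{ij} dx_i ∧ dx_j, the exterior derivative is
  d(omega) = sum_{i<j} d(g_{ij}) ∧ dx_i ∧ dx_j = sum_{i<j, k} (∂g_{ij}/∂x_k) dx_k ∧ dx_i ∧ dx_j.
Expand each term, using dx_k ∧ dx_i ∧ dx_j = sgn(permutation) dx_{(a)} ∧ dx_{(b)} ∧ dx_{(c)} with (a < b < c) sorted:
  d(x*(-w - 2*z)) includes (∂/∂w)(x*(-w - 2*z)) dw = (-x) dw, which multiplied by dx ∧ dz gives (-x) dx ∧ dz ∧ dw
  d(2*w*x - w + x^2) includes (∂/∂x)(2*w*x - w + x^2) dx = (2*w + 2*x) dx, which multiplied by dy ∧ dz gives (2*w + 2*x) dx ∧ dy ∧ dz
  d(2*w*x - w + x^2) includes (∂/∂w)(2*w*x - w + x^2) dw = (2*x - 1) dw, which multiplied by dy ∧ dz gives (2*x - 1) dy ∧ dz ∧ dw
  d(y*(-2*x + y - 1)) includes (∂/∂x)(y*(-2*x + y - 1)) dx = (-2*y) dx, which multiplied by dz ∧ dw gives (-2*y) dx ∧ dz ∧ dw
  d(y*(-2*x + y - 1)) includes (∂/∂y)(y*(-2*x + y - 1)) dy = (-2*x + 2*y - 1) dy, which multiplied by dz ∧ dw gives (-2*x + 2*y - 1) dy ∧ dz ∧ dw
Collecting like 3-forms: d(omega) = (-x - 2*y) dx ∧ dz ∧ dw + (2*w + 2*x) dx ∧ dy ∧ dz + (2*y - 2) dy ∧ dz ∧ dw.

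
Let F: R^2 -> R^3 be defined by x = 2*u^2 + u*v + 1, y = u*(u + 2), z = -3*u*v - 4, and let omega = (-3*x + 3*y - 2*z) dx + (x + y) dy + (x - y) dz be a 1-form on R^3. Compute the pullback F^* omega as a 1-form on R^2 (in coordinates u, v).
F^* omega = (-6*u^3 + 8*u^2*v + 34*u^2 + 14*u*v + 26*u + 2*v + 2) du + (2*u*(-3*u^2 + 6*u + 1)) dv

Using F^*(f dg) = (f ∘ F) d(g ∘ F), substitute each coordinate x_i by F_i(u, v) in f_i, and replace dx_i by d F_i = (∂F_i/∂u) du + (∂F_i/∂v) dv.
  For the x component: f_1(F) = -3*u^2 + 3*u*v + 6*u + 5; d F_1 = (4*u + v) du + (u) dv
  For the y component: f_2(F) = 3*u^2 + u*v + 2*u + 1; d F_2 = (2*u + 2) du + (0) dv
  For the z component: f_3(F) = u^2 + u*v - 2*u + 1; d F_3 = (-3*v) du + (-3*u) dv
Combining and collecting du, dv coefficients:
  coeff of du: -6*u^3 + 8*u^2*v + 34*u^2 + 14*u*v + 26*u + 2*v + 2
  coeff of dv: 2*u*(-3*u^2 + 6*u + 1)
F^* omega = (-6*u^3 + 8*u^2*v + 34*u^2 + 14*u*v + 26*u + 2*v + 2) du + (2*u*(-3*u^2 + 6*u + 1)) dv.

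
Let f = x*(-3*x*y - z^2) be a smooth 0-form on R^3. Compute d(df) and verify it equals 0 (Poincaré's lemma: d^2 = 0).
d(df) = 0

Step 1: df = sum_i (∂f/∂x_i) dx_i = (-6*x*y - z^2) dx + (-3*x^2) dy + (-2*x*z) dz.
Step 2: Apply d again. Using the 1-form formula, the coefficient of dx ∧ dy in d(df) is ∂^2 f/∂x ∂y - ∂^2 f/∂y ∂x = (-6*x) - (-6*x) = 0 (equality of mixed partials for smooth f).
Similarly for dx ∧ dz and dy ∧ dz — all coefficients vanish. So d(df) = 0.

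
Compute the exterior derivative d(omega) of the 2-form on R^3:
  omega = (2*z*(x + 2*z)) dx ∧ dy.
d(omega) = (2*x + 8*z) dx ∧ dy ∧ dz

For a 2-form omega = sum_{i<j} g_{ij} dx_i ∧ dx_j, the exterior derivative is
  d(omega) = sum_{i<j} d(g_{ij}) ∧ dx_i ∧ dx_j = sum_{i<j, k} (∂g_{ij}/∂x_k) dx_k ∧ dx_i ∧ dx_j.
Expand each term, using dx_k ∧ dx_i ∧ dx_j = sgn(permutation) dx_{(a)} ∧ dx_{(b)} ∧ dx_{(c)} with (a < b < c) sorted:
  d(2*z*(x + 2*z)) includes (∂/∂z)(2*z*(x + 2*z)) dz = (2*x + 8*z) dz, which multiplied by dx ∧ dy gives (2*x + 8*z) dx ∧ dy ∧ dz
Collecting like 3-forms: d(omega) = (2*x + 8*z) dx ∧ dy ∧ dz.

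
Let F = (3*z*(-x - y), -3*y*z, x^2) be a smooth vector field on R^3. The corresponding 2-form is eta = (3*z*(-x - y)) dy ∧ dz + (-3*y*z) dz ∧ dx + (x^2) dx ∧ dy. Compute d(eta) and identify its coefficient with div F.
d(eta) = (-6*z) dx ∧ dy ∧ dz; div F = -6*z

For a 2-form in R^3 of the form above, applying d gives a 3-form with coefficient ∂P/∂x + ∂Q/∂y + ∂R/∂z:
  ∂P/∂x = -3*z
  ∂Q/∂y = -3*z
  ∂R/∂z = 0
Sum = -6*z, which is exactly div F.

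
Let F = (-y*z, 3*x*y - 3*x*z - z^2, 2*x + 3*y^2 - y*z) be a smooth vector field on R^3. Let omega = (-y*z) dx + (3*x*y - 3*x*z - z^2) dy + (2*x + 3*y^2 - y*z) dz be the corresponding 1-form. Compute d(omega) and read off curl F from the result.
d(omega) = (3*x + 6*y + z) dy ∧ dz + (-y - 2) dz ∧ dx + (3*y - 2*z) dx ∧ dy; curl F = (3*x + 6*y + z, -y - 2, 3*y - 2*z)

d omega = sum_{i<j} (∂f_j/∂x_i - ∂f_i/∂x_j) dx_i ∧ dx_j. Under the identification (dy ∧ dz, dz ∧ dx, dx ∧ dy) ↔ (e_x, e_y, e_z), the coefficients are exactly the components of curl F. Compute:
  ∂R/∂y - ∂Q/∂z = (6*y - z) - (-3*x - 2*z) = 3*x + 6*y + z
  ∂P/∂z - ∂R/∂x = (-y) - (2) = -y - 2
  ∂Q/∂x - ∂P/∂y = (3*y - 3*z) - (-z) = 3*y - 2*z.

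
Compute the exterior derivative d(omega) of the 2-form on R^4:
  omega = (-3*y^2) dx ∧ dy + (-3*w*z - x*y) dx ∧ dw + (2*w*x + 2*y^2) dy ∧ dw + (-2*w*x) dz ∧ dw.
d(omega) = (2*w + x) dx ∧ dy ∧ dw + (w) dx ∧ dz ∧ dw

For a 2-form omega = sum_{i<j} g_{ij} dx_i ∧ dx_j, the exterior derivative is
  d(omega) = sum_{i<j} d(g_{ij}) ∧ dx_i ∧ dx_j = sum_{i<j, k} (∂g_{ij}/∂x_k) dx_k ∧ dx_i ∧ dx_j.
Expand each term, using dx_k ∧ dx_i ∧ dx_j = sgn(permutation) dx_{(a)} ∧ dx_{(b)} ∧ dx_{(c)} with (a < b < c) sorted:
  d(-3*w*z - x*y) includes (∂/∂y)(-3*w*z - x*y) dy = (-x) dy, which multiplied by dx ∧ dw gives (x) dx ∧ dy ∧ dw
  d(-3*w*z - x*y) includes (∂/∂z)(-3*w*z - x*y) dz = (-3*w) dz, which multiplied by dx ∧ dw gives (3*w) dx ∧ dz ∧ dw
  d(2*w*x + 2*y^2) includes (∂/∂x)(2*w*x + 2*y^2) dx = (2*w) dx, which multiplied by dy ∧ dw gives (2*w) dx ∧ dy ∧ dw
  d(-2*w*x) includes (∂/∂x)(-2*w*x) dx = (-2*w) dx, which multiplied by dz ∧ dw gives (-2*w) dx ∧ dz ∧ dw
Collecting like 3-forms: d(omega) = (2*w + x) dx ∧ dy ∧ dw + (w) dx ∧ dz ∧ dw.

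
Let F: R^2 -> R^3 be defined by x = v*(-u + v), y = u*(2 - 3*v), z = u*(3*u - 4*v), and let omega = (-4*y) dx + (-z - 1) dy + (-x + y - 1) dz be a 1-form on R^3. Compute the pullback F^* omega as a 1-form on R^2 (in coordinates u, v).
F^* omega = (-3*u^2*v + 6*u^2 - 22*u*v^2 + 8*u*v - 6*u + 4*v^3 + 7*v - 2) du + (u*(9*u^2 - 16*u*v + 28*v^2 - 16*v + 7)) dv

Using F^*(f dg) = (f ∘ F) d(g ∘ F), substitute each coordinate x_i by F_i(u, v) in f_i, and replace dx_i by d F_i = (∂F_i/∂u) du + (∂F_i/∂v) dv.
  For the x component: f_1(F) = 4*u*(3*v - 2); d F_1 = (-v) du + (-u + 2*v) dv
  For the y component: f_2(F) = -3*u^2 + 4*u*v - 1; d F_2 = (2 - 3*v) du + (-3*u) dv
  For the z component: f_3(F) = -2*u*v + 2*u - v^2 - 1; d F_3 = (6*u - 4*v) du + (-4*u) dv
Combining and collecting du, dv coefficients:
  coeff of du: -3*u^2*v + 6*u^2 - 22*u*v^2 + 8*u*v - 6*u + 4*v^3 + 7*v - 2
  coeff of dv: u*(9*u^2 - 16*u*v + 28*v^2 - 16*v + 7)
F^* omega = (-3*u^2*v + 6*u^2 - 22*u*v^2 + 8*u*v - 6*u + 4*v^3 + 7*v - 2) du + (u*(9*u^2 - 16*u*v + 28*v^2 - 16*v + 7)) dv.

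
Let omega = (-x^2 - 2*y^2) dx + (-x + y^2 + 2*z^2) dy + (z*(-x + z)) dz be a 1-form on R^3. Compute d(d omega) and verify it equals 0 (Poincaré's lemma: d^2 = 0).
d(d omega) = 0

Step 1: d omega = sum_{i<j} (∂f_j/∂x_i - ∂f_i/∂x_j) dx_i ∧ dx_j:
  coeff of dx ∧ dy: 4*y - 1
  coeff of dx ∧ dz: -z
  coeff of dy ∧ dz: -4*z
Step 2: Apply d again to each 2-form coefficient. The only possible 3-form in R^3 is dx ∧ dy ∧ dz, with coefficient
  ∂(coeff of dy∧dz)/∂x - ∂(coeff of dx∧dz)/∂y + ∂(coeff of dx∧dy)/∂z
  = ∂/∂x (-4*z) - ∂/∂y (-z) + ∂/∂z (4*y - 1).
Each of these terms simplifies to sums of mixed partials that cancel in pairs. The result is 0 (by equality of mixed partials for smooth functions — Schwarz / Clairaut).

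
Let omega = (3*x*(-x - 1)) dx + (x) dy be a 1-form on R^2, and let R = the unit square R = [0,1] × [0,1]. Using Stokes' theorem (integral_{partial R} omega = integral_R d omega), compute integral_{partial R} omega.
integral_(partial R) omega = 1

Stokes: integral_partial_R omega = integral_R d omega with d omega = (∂Q/∂x - ∂P/∂y) dx ∧ dy.
  ∂Q/∂x = 1
  ∂P/∂y = 0
  integrand = ∂Q/∂x - ∂P/∂y = 1.
Integrating over R: integral_0^1 integral_0^1 (1) dx dy = 1.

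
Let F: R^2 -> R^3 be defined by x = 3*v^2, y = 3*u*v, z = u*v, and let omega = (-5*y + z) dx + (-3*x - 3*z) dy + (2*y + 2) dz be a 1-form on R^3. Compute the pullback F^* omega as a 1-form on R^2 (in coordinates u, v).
F^* omega = (v*(-3*u*v - 27*v^2 + 2)) du + (u*(-3*u*v - 111*v^2 + 2)) dv

Using F^*(f dg) = (f ∘ F) d(g ∘ F), substitute each coordinate x_i by F_i(u, v) in f_i, and replace dx_i by d F_i = (∂F_i/∂u) du + (∂F_i/∂v) dv.
  For the x component: f_1(F) = -14*u*v; d F_1 = (0) du + (6*v) dv
  For the y component: f_2(F) = 3*v*(-u - 3*v); d F_2 = (3*v) du + (3*u) dv
  For the z component: f_3(F) = 6*u*v + 2; d F_3 = (v) du + (u) dv
Combining and collecting du, dv coefficients:
  coeff of du: v*(-3*u*v - 27*v^2 + 2)
  coeff of dv: u*(-3*u*v - 111*v^2 + 2)
F^* omega = (v*(-3*u*v - 27*v^2 + 2)) du + (u*(-3*u*v - 111*v^2 + 2)) dv.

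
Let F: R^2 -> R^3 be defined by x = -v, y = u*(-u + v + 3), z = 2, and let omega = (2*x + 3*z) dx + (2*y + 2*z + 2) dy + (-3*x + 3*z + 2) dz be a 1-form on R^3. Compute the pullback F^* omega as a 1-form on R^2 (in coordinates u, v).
F^* omega = (4*u^3 - 6*u^2*v - 18*u^2 + 2*u*v^2 + 12*u*v + 6*u + 6*v + 18) du + (-2*u^3 + 2*u^2*v + 6*u^2 + 6*u + 2*v - 6) dv

Using F^*(f dg) = (f ∘ F) d(g ∘ F), substitute each coordinate x_i by F_i(u, v) in f_i, and replace dx_i by d F_i = (∂F_i/∂u) du + (∂F_i/∂v) dv.
  For the x component: f_1(F) = 6 - 2*v; d F_1 = (0) du + (-1) dv
  For the y component: f_2(F) = -2*u^2 + 2*u*v + 6*u + 6; d F_2 = (-2*u + v + 3) du + (u) dv
  For the z component: f_3(F) = 3*v + 8; d F_3 = (0) du + (0) dv
Combining and collecting du, dv coefficients:
  coeff of du: 4*u^3 - 6*u^2*v - 18*u^2 + 2*u*v^2 + 12*u*v + 6*u + 6*v + 18
  coeff of dv: -2*u^3 + 2*u^2*v + 6*u^2 + 6*u + 2*v - 6
F^* omega = (4*u^3 - 6*u^2*v - 18*u^2 + 2*u*v^2 + 12*u*v + 6*u + 6*v + 18) du + (-2*u^3 + 2*u^2*v + 6*u^2 + 6*u + 2*v - 6) dv.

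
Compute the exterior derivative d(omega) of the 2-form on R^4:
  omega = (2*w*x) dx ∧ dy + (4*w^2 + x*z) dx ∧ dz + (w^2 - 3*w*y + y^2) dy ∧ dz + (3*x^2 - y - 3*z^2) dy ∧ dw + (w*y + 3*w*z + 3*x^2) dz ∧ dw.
d(omega) = (8*x) dx ∧ dy ∧ dw + (8*w + 6*x) dx ∧ dz ∧ dw + (3*w - 3*y + 6*z) dy ∧ dz ∧ dw

For a 2-form omega = sum_{i<j} g_{ij} dx_i ∧ dx_j, the exterior derivative is
  d(omega) = sum_{i<j} d(g_{ij}) ∧ dx_i ∧ dx_j = sum_{i<j, k} (∂g_{ij}/∂x_k) dx_k ∧ dx_i ∧ dx_j.
Expand each term, using dx_k ∧ dx_i ∧ dx_j = sgn(permutation) dx_{(a)} ∧ dx_{(b)} ∧ dx_{(c)} with (a < b < c) sorted:
  d(2*w*x) includes (∂/∂w)(2*w*x) dw = (2*x) dw, which multiplied by dx ∧ dy gives (2*x) dx ∧ dy ∧ dw
  d(4*w^2 + x*z) includes (∂/∂w)(4*w^2 + x*z) dw = (8*w) dw, which multiplied by dx ∧ dz gives (8*w) dx ∧ dz ∧ dw
  d(w^2 - 3*w*y + y^2) includes (∂/∂w)(w^2 - 3*w*y + y^2) dw = (2*w - 3*y) dw, which multiplied by dy ∧ dz gives (2*w - 3*y) dy ∧ dz ∧ dw
  d(3*x^2 - y - 3*z^2) includes (∂/∂x)(3*x^2 - y - 3*z^2) dx = (6*x) dx, which multiplied by dy ∧ dw gives (6*x) dx ∧ dy ∧ dw
  d(3*x^2 - y - 3*z^2) includes (∂/∂z)(3*x^2 - y - 3*z^2) dz = (-6*z) dz, which multiplied by dy ∧ dw gives (6*z) dy ∧ dz ∧ dw
  d(w*y + 3*w*z + 3*x^2) includes (∂/∂x)(w*y + 3*w*z + 3*x^2) dx = (6*x) dx, which multiplied by dz ∧ dw gives (6*x) dx ∧ dz ∧ dw
  d(w*y + 3*w*z + 3*x^2) includes (∂/∂y)(w*y + 3*w*z + 3*x^2) dy = (w) dy, which multiplied by dz ∧ dw gives (w) dy ∧ dz ∧ dw
Collecting like 3-forms: d(omega) = (8*x) dx ∧ dy ∧ dw + (8*w + 6*x) dx ∧ dz ∧ dw + (3*w - 3*y + 6*z) dy ∧ dz ∧ dw.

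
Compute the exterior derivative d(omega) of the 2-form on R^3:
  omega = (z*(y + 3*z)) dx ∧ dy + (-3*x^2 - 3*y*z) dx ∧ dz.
d(omega) = (y + 9*z) dx ∧ dy ∧ dz

For a 2-form omega = sum_{i<j} g_{ij} dx_i ∧ dx_j, the exterior derivative is
  d(omega) = sum_{i<j} d(g_{ij}) ∧ dx_i ∧ dx_j = sum_{i<j, k} (∂g_{ij}/∂x_k) dx_k ∧ dx_i ∧ dx_j.
Expand each term, using dx_k ∧ dx_i ∧ dx_j = sgn(permutation) dx_{(a)} ∧ dx_{(b)} ∧ dx_{(c)} with (a < b < c) sorted:
  d(z*(y + 3*z)) includes (∂/∂z)(z*(y + 3*z)) dz = (y + 6*z) dz, which multiplied by dx ∧ dy gives (y + 6*z) dx ∧ dy ∧ dz
  d(-3*x^2 - 3*y*z) includes (∂/∂y)(-3*x^2 - 3*y*z) dy = (-3*z) dy, which multiplied by dx ∧ dz gives (3*z) dx ∧ dy ∧ dz
Collecting like 3-forms: d(omega) = (y + 9*z) dx ∧ dy ∧ dz.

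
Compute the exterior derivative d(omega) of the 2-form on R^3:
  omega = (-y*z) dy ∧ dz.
d(omega) = 0

For a 2-form omega = sum_{i<j} g_{ij} dx_i ∧ dx_j, the exterior derivative is
  d(omega) = sum_{i<j} d(g_{ij}) ∧ dx_i ∧ dx_j = sum_{i<j, k} (∂g_{ij}/∂x_k) dx_k ∧ dx_i ∧ dx_j.
Expand each term, using dx_k ∧ dx_i ∧ dx_j = sgn(permutation) dx_{(a)} ∧ dx_{(b)} ∧ dx_{(c)} with (a < b < c) sorted:

Collecting like 3-forms: d(omega) = 0.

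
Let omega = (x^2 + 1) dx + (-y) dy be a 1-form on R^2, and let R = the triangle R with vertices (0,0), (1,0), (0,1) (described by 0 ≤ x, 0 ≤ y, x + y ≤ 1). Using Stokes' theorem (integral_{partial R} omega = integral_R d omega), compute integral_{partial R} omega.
integral_(partial R) omega = 0

Stokes: integral_partial_R omega = integral_R d omega with d omega = (∂Q/∂x - ∂P/∂y) dx ∧ dy.
  ∂Q/∂x = 0
  ∂P/∂y = 0
  integrand = ∂Q/∂x - ∂P/∂y = 0.
Integrating over R: integral_0^1 integral_0^{1-x} (0) dy dx = 0.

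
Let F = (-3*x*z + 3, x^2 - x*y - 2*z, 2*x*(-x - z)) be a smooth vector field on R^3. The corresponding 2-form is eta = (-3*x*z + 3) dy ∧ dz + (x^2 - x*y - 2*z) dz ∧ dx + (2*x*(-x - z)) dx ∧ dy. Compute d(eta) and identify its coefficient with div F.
d(eta) = (-3*x - 3*z) dx ∧ dy ∧ dz; div F = -3*x - 3*z

For a 2-form in R^3 of the form above, applying d gives a 3-form with coefficient ∂P/∂x + ∂Q/∂y + ∂R/∂z:
  ∂P/∂x = -3*z
  ∂Q/∂y = -x
  ∂R/∂z = -2*x
Sum = -3*x - 3*z, which is exactly div F.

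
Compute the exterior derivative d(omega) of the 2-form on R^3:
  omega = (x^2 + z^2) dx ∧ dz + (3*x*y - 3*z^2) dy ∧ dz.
d(omega) = (3*y) dx ∧ dy ∧ dz

For a 2-form omega = sum_{i<j} g_{ij} dx_i ∧ dx_j, the exterior derivative is
  d(omega) = sum_{i<j} d(g_{ij}) ∧ dx_i ∧ dx_j = sum_{i<j, k} (∂g_{ij}/∂x_k) dx_k ∧ dx_i ∧ dx_j.
Expand each term, using dx_k ∧ dx_i ∧ dx_j = sgn(permutation) dx_{(a)} ∧ dx_{(b)} ∧ dx_{(c)} with (a < b < c) sorted:
  d(3*x*y - 3*z^2) includes (∂/∂x)(3*x*y - 3*z^2) dx = (3*y) dx, which multiplied by dy ∧ dz gives (3*y) dx ∧ dy ∧ dz
Collecting like 3-forms: d(omega) = (3*y) dx ∧ dy ∧ dz.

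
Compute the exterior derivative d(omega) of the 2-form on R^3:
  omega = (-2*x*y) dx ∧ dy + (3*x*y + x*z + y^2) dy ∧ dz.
d(omega) = (3*y + z) dx ∧ dy ∧ dz

For a 2-form omega = sum_{i<j} g_{ij} dx_i ∧ dx_j, the exterior derivative is
  d(omega) = sum_{i<j} d(g_{ij}) ∧ dx_i ∧ dx_j = sum_{i<j, k} (∂g_{ij}/∂x_k) dx_k ∧ dx_i ∧ dx_j.
Expand each term, using dx_k ∧ dx_i ∧ dx_j = sgn(permutation) dx_{(a)} ∧ dx_{(b)} ∧ dx_{(c)} with (a < b < c) sorted:
  d(3*x*y + x*z + y^2) includes (∂/∂x)(3*x*y + x*z + y^2) dx = (3*y + z) dx, which multiplied by dy ∧ dz gives (3*y + z) dx ∧ dy ∧ dz
Collecting like 3-forms: d(omega) = (3*y + z) dx ∧ dy ∧ dz.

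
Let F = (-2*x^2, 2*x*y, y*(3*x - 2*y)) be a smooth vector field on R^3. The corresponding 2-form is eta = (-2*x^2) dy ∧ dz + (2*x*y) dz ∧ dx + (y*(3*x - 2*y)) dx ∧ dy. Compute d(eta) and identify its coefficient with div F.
d(eta) = (-2*x) dx ∧ dy ∧ dz; div F = -2*x

For a 2-form in R^3 of the form above, applying d gives a 3-form with coefficient ∂P/∂x + ∂Q/∂y + ∂R/∂z:
  ∂P/∂x = -4*x
  ∂Q/∂y = 2*x
  ∂R/∂z = 0
Sum = -2*x, which is exactly div F.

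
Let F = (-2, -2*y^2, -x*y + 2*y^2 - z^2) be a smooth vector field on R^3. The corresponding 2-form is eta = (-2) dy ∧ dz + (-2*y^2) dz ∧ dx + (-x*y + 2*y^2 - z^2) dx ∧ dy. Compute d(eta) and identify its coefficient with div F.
d(eta) = (-4*y - 2*z) dx ∧ dy ∧ dz; div F = -4*y - 2*z

For a 2-form in R^3 of the form above, applying d gives a 3-form with coefficient ∂P/∂x + ∂Q/∂y + ∂R/∂z:
  ∂P/∂x = 0
  ∂Q/∂y = -4*y
  ∂R/∂z = -2*z
Sum = -4*y - 2*z, which is exactly div F.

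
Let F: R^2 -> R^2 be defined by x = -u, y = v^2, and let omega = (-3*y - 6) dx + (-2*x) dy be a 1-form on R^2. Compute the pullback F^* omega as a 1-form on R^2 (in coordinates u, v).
F^* omega = (3*v^2 + 6) du + (4*u*v) dv

Using F^*(f dg) = (f ∘ F) d(g ∘ F), substitute each coordinate x_i by F_i(u, v) in f_i, and replace dx_i by d F_i = (∂F_i/∂u) du + (∂F_i/∂v) dv.
  For the x component: f_1(F) = -3*v^2 - 6; d F_1 = (-1) du + (0) dv
  For the y component: f_2(F) = 2*u; d F_2 = (0) du + (2*v) dv
Combining and collecting du, dv coefficients:
  coeff of du: 3*v^2 + 6
  coeff of dv: 4*u*v
F^* omega = (3*v^2 + 6) du + (4*u*v) dv.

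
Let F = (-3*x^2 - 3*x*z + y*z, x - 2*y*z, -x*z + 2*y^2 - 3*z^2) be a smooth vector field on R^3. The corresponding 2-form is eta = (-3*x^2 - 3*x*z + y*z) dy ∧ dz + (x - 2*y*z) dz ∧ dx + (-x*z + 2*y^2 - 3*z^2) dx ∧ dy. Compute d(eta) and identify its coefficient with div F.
d(eta) = (-7*x - 11*z) dx ∧ dy ∧ dz; div F = -7*x - 11*z

For a 2-form in R^3 of the form above, applying d gives a 3-form with coefficient ∂P/∂x + ∂Q/∂y + ∂R/∂z:
  ∂P/∂x = -6*x - 3*z
  ∂Q/∂y = -2*z
  ∂R/∂z = -x - 6*z
Sum = -7*x - 11*z, which is exactly div F.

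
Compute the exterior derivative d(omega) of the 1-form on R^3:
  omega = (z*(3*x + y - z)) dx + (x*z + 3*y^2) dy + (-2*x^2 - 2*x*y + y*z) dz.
d(omega) = (-7*x - 3*y + 2*z) dx ∧ dz + (-3*x + z) dy ∧ dz

For a 1-form omega = sum_i f_i dx_i, the exterior derivative is
  d(omega) = sum_{i < j} (∂f_j/∂x_i - ∂f_i/∂x_j) dx_i ∧ dx_j.
  coefficient of dx ∧ dz: ∂f_3/∂x - ∂f_1/∂z = ∂(-2*x^2 - 2*x*y + y*z)/∂x - ∂(z*(3*x + y - z))/∂z = -7*x - 3*y + 2*z
  coefficient of dy ∧ dz: ∂f_3/∂y - ∂f_2/∂z = ∂(-2*x^2 - 2*x*y + y*z)/∂y - ∂(x*z + 3*y^2)/∂z = -3*x + z
Assembling: d(omega) = (-7*x - 3*y + 2*z) dx ∧ dz + (-3*x + z) dy ∧ dz.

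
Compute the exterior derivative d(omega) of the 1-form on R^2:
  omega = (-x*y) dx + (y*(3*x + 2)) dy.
d(omega) = (x + 3*y) dx ∧ dy

For a 1-form omega = sum_i f_i dx_i, the exterior derivative is
  d(omega) = sum_{i < j} (∂f_j/∂x_i - ∂f_i/∂x_j) dx_i ∧ dx_j.
  coefficient of dx ∧ dy: ∂f_2/∂x - ∂f_1/∂y = ∂(y*(3*x + 2))/∂x - ∂(-x*y)/∂y = x + 3*y
Assembling: d(omega) = (x + 3*y) dx ∧ dy.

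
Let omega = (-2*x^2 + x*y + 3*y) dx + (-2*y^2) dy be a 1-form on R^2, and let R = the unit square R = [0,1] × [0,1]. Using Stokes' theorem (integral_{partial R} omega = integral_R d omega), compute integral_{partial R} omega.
integral_(partial R) omega = -7/2

Stokes: integral_partial_R omega = integral_R d omega with d omega = (∂Q/∂x - ∂P/∂y) dx ∧ dy.
  ∂Q/∂x = 0
  ∂P/∂y = x + 3
  integrand = ∂Q/∂x - ∂P/∂y = -x - 3.
Integrating over R: integral_0^1 integral_0^1 (-x - 3) dx dy = -7/2.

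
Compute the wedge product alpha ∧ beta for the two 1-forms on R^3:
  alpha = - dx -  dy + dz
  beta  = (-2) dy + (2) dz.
alpha ∧ beta = (2) dx ∧ dy + (-2) dx ∧ dz

Distribute the wedge, using dx_i ∧ dx_j = -dx_j ∧ dx_i and dx_i ∧ dx_i = 0. For each pair (i, j) with i < j, the coefficient of dx_i ∧ dx_j in alpha ∧ beta is (alpha_i * beta_j - alpha_j * beta_i). Collecting: alpha ∧ beta = (2) dx ∧ dy + (-2) dx ∧ dz.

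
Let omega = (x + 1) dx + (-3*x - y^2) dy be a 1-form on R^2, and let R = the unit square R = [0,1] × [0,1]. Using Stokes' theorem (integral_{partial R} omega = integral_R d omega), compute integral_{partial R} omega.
integral_(partial R) omega = -3

Stokes: integral_partial_R omega = integral_R d omega with d omega = (∂Q/∂x - ∂P/∂y) dx ∧ dy.
  ∂Q/∂x = -3
  ∂P/∂y = 0
  integrand = ∂Q/∂x - ∂P/∂y = -3.
Integrating over R: integral_0^1 integral_0^1 (-3) dx dy = -3.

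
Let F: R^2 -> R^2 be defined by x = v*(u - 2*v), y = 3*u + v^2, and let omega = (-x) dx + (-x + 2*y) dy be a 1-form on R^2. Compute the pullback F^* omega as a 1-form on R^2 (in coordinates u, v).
F^* omega = (-u*v^2 - 3*u*v + 18*u + 2*v^3 + 12*v^2) du + (u*v*(-u + 4*v + 12)) dv

Using F^*(f dg) = (f ∘ F) d(g ∘ F), substitute each coordinate x_i by F_i(u, v) in f_i, and replace dx_i by d F_i = (∂F_i/∂u) du + (∂F_i/∂v) dv.
  For the x component: f_1(F) = v*(-u + 2*v); d F_1 = (v) du + (u - 4*v) dv
  For the y component: f_2(F) = -u*v + 6*u + 4*v^2; d F_2 = (3) du + (2*v) dv
Combining and collecting du, dv coefficients:
  coeff of du: -u*v^2 - 3*u*v + 18*u + 2*v^3 + 12*v^2
  coeff of dv: u*v*(-u + 4*v + 12)
F^* omega = (-u*v^2 - 3*u*v + 18*u + 2*v^3 + 12*v^2) du + (u*v*(-u + 4*v + 12)) dv.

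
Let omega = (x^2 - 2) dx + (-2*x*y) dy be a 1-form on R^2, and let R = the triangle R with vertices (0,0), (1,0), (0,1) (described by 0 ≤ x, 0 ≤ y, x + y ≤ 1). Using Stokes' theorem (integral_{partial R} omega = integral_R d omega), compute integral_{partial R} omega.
integral_(partial R) omega = -1/3

Stokes: integral_partial_R omega = integral_R d omega with d omega = (∂Q/∂x - ∂P/∂y) dx ∧ dy.
  ∂Q/∂x = -2*y
  ∂P/∂y = 0
  integrand = ∂Q/∂x - ∂P/∂y = -2*y.
Integrating over R: integral_0^1 integral_0^{1-x} (-2*y) dy dx = -1/3.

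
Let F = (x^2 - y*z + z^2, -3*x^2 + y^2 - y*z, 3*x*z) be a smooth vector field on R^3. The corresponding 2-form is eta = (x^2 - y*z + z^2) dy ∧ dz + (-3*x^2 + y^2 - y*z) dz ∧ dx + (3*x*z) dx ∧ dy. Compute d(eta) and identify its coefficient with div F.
d(eta) = (5*x + 2*y - z) dx ∧ dy ∧ dz; div F = 5*x + 2*y - z

For a 2-form in R^3 of the form above, applying d gives a 3-form with coefficient ∂P/∂x + ∂Q/∂y + ∂R/∂z:
  ∂P/∂x = 2*x
  ∂Q/∂y = 2*y - z
  ∂R/∂z = 3*x
Sum = 5*x + 2*y - z, which is exactly div F.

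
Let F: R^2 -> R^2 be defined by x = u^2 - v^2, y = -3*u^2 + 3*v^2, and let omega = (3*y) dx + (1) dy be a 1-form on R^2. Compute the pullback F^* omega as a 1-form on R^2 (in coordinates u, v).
F^* omega = (6*u*(-3*u^2 + 3*v^2 - 1)) du + (6*v*(3*u^2 - 3*v^2 + 1)) dv

Using F^*(f dg) = (f ∘ F) d(g ∘ F), substitute each coordinate x_i by F_i(u, v) in f_i, and replace dx_i by d F_i = (∂F_i/∂u) du + (∂F_i/∂v) dv.
  For the x component: f_1(F) = -9*u^2 + 9*v^2; d F_1 = (2*u) du + (-2*v) dv
  For the y component: f_2(F) = 1; d F_2 = (-6*u) du + (6*v) dv
Combining and collecting du, dv coefficients:
  coeff of du: 6*u*(-3*u^2 + 3*v^2 - 1)
  coeff of dv: 6*v*(3*u^2 - 3*v^2 + 1)
F^* omega = (6*u*(-3*u^2 + 3*v^2 - 1)) du + (6*v*(3*u^2 - 3*v^2 + 1)) dv.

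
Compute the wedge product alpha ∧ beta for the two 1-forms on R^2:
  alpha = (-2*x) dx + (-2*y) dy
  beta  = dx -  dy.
alpha ∧ beta = (2*x + 2*y) dx ∧ dy

Distribute the wedge, using dx_i ∧ dx_j = -dx_j ∧ dx_i and dx_i ∧ dx_i = 0. For each pair (i, j) with i < j, the coefficient of dx_i ∧ dx_j in alpha ∧ beta is (alpha_i * beta_j - alpha_j * beta_i). Collecting: alpha ∧ beta = (2*x + 2*y) dx ∧ dy.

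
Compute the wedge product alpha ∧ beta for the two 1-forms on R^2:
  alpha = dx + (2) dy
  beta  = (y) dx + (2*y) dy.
alpha ∧ beta = 0

Distribute the wedge, using dx_i ∧ dx_j = -dx_j ∧ dx_i and dx_i ∧ dx_i = 0. For each pair (i, j) with i < j, the coefficient of dx_i ∧ dx_j in alpha ∧ beta is (alpha_i * beta_j - alpha_j * beta_i). Collecting: alpha ∧ beta = 0.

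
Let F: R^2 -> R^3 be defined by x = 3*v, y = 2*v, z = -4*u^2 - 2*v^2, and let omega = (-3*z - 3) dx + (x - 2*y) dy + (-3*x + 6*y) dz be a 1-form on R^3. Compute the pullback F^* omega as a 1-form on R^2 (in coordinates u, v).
F^* omega = (-24*u*v) du + (36*u^2 + 6*v^2 - 2*v - 9) dv

Using F^*(f dg) = (f ∘ F) d(g ∘ F), substitute each coordinate x_i by F_i(u, v) in f_i, and replace dx_i by d F_i = (∂F_i/∂u) du + (∂F_i/∂v) dv.
  For the x component: f_1(F) = 12*u^2 + 6*v^2 - 3; d F_1 = (0) du + (3) dv
  For the y component: f_2(F) = -v; d F_2 = (0) du + (2) dv
  For the z component: f_3(F) = 3*v; d F_3 = (-8*u) du + (-4*v) dv
Combining and collecting du, dv coefficients:
  coeff of du: -24*u*v
  coeff of dv: 36*u^2 + 6*v^2 - 2*v - 9
F^* omega = (-24*u*v) du + (36*u^2 + 6*v^2 - 2*v - 9) dv.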